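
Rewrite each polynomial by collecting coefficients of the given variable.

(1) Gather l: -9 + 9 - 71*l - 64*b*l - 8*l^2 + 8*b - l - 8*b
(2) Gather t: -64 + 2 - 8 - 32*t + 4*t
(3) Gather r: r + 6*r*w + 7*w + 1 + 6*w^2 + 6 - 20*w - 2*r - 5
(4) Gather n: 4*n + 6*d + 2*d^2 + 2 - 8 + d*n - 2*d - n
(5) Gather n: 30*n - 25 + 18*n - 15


(1) = -8*l^2 + l*(-64*b - 72)
(2) = -28*t - 70
(3) = r*(6*w - 1) + 6*w^2 - 13*w + 2
(4) = 2*d^2 + 4*d + n*(d + 3) - 6
(5) = 48*n - 40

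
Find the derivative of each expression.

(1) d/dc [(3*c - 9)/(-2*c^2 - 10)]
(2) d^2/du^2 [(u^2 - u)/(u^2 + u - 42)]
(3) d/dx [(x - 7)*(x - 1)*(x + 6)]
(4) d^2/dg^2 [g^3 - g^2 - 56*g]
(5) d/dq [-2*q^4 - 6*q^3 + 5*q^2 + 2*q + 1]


(1) = 3*(-c^2 + 2*c*(c - 3) - 5)/(2*(c^2 + 5)^2)
(2) = 4*(-u^3 + 63*u^2 - 63*u + 861)/(u^6 + 3*u^5 - 123*u^4 - 251*u^3 + 5166*u^2 + 5292*u - 74088)
(3) = 3*x^2 - 4*x - 41
(4) = 6*g - 2
(5) = -8*q^3 - 18*q^2 + 10*q + 2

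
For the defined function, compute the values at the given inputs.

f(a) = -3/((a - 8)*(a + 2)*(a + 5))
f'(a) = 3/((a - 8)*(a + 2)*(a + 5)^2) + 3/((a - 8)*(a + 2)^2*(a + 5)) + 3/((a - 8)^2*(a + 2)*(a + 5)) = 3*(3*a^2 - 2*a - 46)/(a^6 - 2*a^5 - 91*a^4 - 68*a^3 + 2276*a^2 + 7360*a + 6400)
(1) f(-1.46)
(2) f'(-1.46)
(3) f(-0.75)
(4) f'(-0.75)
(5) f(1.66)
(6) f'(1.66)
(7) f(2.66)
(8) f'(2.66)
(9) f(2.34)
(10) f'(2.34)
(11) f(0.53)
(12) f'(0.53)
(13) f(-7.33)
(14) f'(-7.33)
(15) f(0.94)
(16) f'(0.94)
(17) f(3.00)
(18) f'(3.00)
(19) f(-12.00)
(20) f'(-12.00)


(1) = 0.17
(2) = -0.34
(3) = 0.06
(4) = -0.06
(5) = 0.02
(6) = -0.01
(7) = 0.02
(8) = -0.00
(9) = 0.02
(10) = -0.00
(11) = 0.03
(12) = -0.01
(13) = 0.02
(14) = 0.01
(15) = 0.02
(16) = -0.01
(17) = 0.01
(18) = -0.00
(19) = 0.00
(20) = 0.00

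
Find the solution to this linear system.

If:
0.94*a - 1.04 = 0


Then:
a = 1.11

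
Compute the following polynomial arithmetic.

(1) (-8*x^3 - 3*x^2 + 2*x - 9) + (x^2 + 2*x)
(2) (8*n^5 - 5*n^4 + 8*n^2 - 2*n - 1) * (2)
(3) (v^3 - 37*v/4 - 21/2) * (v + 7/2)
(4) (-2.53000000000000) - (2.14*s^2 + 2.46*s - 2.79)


(1) = -8*x^3 - 2*x^2 + 4*x - 9
(2) = 16*n^5 - 10*n^4 + 16*n^2 - 4*n - 2
(3) = v^4 + 7*v^3/2 - 37*v^2/4 - 343*v/8 - 147/4
(4) = -2.14*s^2 - 2.46*s + 0.26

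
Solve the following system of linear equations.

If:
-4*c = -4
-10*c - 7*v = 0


Then:
c = 1
v = -10/7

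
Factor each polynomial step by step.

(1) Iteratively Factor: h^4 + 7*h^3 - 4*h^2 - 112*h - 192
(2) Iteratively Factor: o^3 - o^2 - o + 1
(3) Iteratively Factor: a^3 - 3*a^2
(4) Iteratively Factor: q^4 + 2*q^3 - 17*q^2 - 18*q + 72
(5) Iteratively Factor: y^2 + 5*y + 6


(1) = (h + 4)*(h^3 + 3*h^2 - 16*h - 48) = (h + 4)^2*(h^2 - h - 12) = (h - 4)*(h + 4)^2*(h + 3)
(2) = (o - 1)*(o^2 - 1) = (o - 1)^2*(o + 1)
(3) = (a)*(a^2 - 3*a) = a*(a - 3)*(a)
(4) = (q - 3)*(q^3 + 5*q^2 - 2*q - 24) = (q - 3)*(q - 2)*(q^2 + 7*q + 12) = (q - 3)*(q - 2)*(q + 3)*(q + 4)
(5) = (y + 3)*(y + 2)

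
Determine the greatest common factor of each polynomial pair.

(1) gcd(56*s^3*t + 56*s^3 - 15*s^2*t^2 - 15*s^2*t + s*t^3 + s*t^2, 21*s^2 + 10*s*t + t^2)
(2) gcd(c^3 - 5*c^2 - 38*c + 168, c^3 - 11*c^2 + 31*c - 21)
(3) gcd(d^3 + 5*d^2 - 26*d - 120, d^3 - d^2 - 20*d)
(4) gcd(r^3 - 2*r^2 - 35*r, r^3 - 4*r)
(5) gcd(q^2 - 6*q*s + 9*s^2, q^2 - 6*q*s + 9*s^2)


(1) = 1
(2) = gcd((c - 7)*(c - 4)*(c + 6), (c - 7)*(c - 3)*(c - 1)) = c - 7
(3) = d^2 - d - 20
(4) = r
(5) = q^2 - 6*q*s + 9*s^2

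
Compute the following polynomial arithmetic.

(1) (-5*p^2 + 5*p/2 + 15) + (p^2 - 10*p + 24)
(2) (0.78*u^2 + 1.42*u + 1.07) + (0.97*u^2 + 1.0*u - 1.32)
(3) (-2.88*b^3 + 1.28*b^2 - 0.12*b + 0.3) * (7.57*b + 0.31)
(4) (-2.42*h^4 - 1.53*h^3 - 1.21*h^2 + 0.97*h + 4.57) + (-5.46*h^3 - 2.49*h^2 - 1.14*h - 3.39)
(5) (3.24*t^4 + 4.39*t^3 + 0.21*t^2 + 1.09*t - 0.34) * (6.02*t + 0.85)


(1) = -4*p^2 - 15*p/2 + 39
(2) = 1.75*u^2 + 2.42*u - 0.25
(3) = -21.8016*b^4 + 8.7968*b^3 - 0.5116*b^2 + 2.2338*b + 0.093
(4) = -2.42*h^4 - 6.99*h^3 - 3.7*h^2 - 0.17*h + 1.18
(5) = 19.5048*t^5 + 29.1818*t^4 + 4.9957*t^3 + 6.7403*t^2 - 1.1203*t - 0.289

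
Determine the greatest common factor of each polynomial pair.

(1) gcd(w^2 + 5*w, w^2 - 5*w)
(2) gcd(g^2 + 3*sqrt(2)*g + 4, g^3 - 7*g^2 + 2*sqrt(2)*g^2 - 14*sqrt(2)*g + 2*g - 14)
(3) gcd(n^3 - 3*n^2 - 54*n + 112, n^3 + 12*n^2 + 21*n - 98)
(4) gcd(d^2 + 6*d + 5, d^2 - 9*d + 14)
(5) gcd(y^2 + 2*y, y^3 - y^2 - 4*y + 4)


(1) = gcd(w*(w + 5), w*(w - 5)) = w
(2) = gcd((g + sqrt(2))*(g + 2*sqrt(2)), (g - 7)*(g + sqrt(2))^2) = g + sqrt(2)
(3) = n^2 + 5*n - 14
(4) = gcd((d + 1)*(d + 5), (d - 7)*(d - 2)) = 1
(5) = gcd(y*(y + 2), (y - 2)*(y - 1)*(y + 2)) = y + 2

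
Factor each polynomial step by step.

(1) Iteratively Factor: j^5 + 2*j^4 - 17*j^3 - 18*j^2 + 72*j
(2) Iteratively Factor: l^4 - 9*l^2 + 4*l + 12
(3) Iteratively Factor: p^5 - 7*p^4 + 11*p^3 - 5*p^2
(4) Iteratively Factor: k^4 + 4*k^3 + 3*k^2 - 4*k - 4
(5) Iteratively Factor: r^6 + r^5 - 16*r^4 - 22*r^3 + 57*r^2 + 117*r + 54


(1) = (j)*(j^4 + 2*j^3 - 17*j^2 - 18*j + 72) = j*(j + 3)*(j^3 - j^2 - 14*j + 24) = j*(j + 3)*(j + 4)*(j^2 - 5*j + 6) = j*(j - 2)*(j + 3)*(j + 4)*(j - 3)
(2) = (l - 2)*(l^3 + 2*l^2 - 5*l - 6) = (l - 2)*(l + 1)*(l^2 + l - 6) = (l - 2)*(l + 1)*(l + 3)*(l - 2)
(3) = (p)*(p^4 - 7*p^3 + 11*p^2 - 5*p) = p^2*(p^3 - 7*p^2 + 11*p - 5) = p^2*(p - 5)*(p^2 - 2*p + 1) = p^2*(p - 5)*(p - 1)*(p - 1)
(4) = (k + 2)*(k^3 + 2*k^2 - k - 2) = (k + 1)*(k + 2)*(k^2 + k - 2) = (k - 1)*(k + 1)*(k + 2)*(k + 2)
(5) = (r + 3)*(r^5 - 2*r^4 - 10*r^3 + 8*r^2 + 33*r + 18) = (r - 3)*(r + 3)*(r^4 + r^3 - 7*r^2 - 13*r - 6) = (r - 3)*(r + 2)*(r + 3)*(r^3 - r^2 - 5*r - 3) = (r - 3)*(r + 1)*(r + 2)*(r + 3)*(r^2 - 2*r - 3) = (r - 3)*(r + 1)^2*(r + 2)*(r + 3)*(r - 3)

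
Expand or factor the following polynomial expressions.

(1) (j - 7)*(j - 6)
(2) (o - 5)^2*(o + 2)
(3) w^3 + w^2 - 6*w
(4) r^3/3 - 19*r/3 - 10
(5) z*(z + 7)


(1) = j^2 - 13*j + 42
(2) = o^3 - 8*o^2 + 5*o + 50
(3) = w*(w - 2)*(w + 3)
(4) = (r/3 + 1)*(r - 5)*(r + 2)
(5) = z^2 + 7*z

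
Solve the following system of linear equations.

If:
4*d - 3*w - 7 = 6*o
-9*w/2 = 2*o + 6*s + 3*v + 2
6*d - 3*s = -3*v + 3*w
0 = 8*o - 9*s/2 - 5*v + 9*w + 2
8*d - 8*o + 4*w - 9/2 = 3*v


Then:
d = 18895/5572
o = 8653/2786
s = 6549/1393
v = -17007/2786
w = -5605/1393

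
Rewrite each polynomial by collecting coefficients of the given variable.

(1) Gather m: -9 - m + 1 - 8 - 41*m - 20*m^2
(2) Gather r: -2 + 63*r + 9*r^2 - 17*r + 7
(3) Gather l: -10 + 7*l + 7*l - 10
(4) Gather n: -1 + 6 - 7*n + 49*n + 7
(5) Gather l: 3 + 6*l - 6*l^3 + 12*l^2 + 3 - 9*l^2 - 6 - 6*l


(1) = -20*m^2 - 42*m - 16
(2) = 9*r^2 + 46*r + 5
(3) = 14*l - 20
(4) = 42*n + 12
(5) = -6*l^3 + 3*l^2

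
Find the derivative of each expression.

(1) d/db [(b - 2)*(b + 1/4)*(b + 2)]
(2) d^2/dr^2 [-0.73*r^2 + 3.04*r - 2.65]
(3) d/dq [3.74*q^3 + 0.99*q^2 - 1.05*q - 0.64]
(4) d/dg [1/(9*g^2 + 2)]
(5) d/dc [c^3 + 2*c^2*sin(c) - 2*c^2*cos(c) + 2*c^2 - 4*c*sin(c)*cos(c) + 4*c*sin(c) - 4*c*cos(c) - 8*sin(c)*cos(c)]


(1) = 3*b^2 + b/2 - 4
(2) = -1.46000000000000
(3) = 11.22*q^2 + 1.98*q - 1.05
(4) = -18*g/(9*g^2 + 2)^2
(5) = 2*sqrt(2)*c^2*sin(c + pi/4) + 3*c^2 + 8*c*sin(c) - 4*c*cos(2*c) + 4*c - 2*sin(2*c) - 8*cos(2*c) - 4*sqrt(2)*cos(c + pi/4)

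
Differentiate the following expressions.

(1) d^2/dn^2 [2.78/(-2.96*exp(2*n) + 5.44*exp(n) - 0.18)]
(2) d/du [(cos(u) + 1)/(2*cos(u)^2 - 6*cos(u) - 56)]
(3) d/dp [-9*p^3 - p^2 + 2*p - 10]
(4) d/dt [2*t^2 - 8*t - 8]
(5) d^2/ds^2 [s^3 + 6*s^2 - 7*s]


(1) = (-2.78*(5.92*exp(n) - 5.44)*(11.84*exp(n) - 10.88)*exp(n) + (32.9152*exp(n) - 15.1232)*(2.96*exp(2*n) - 5.44*exp(n) + 0.18))*exp(n)/(2.96*exp(2*n) - 5.44*exp(n) + 0.18)^3
(2) = (cos(u)^2 + 2*cos(u) + 25)*sin(u)/(2*(sin(u)^2 + 3*cos(u) + 27)^2)
(3) = -27*p^2 - 2*p + 2
(4) = 4*t - 8
(5) = 6*s + 12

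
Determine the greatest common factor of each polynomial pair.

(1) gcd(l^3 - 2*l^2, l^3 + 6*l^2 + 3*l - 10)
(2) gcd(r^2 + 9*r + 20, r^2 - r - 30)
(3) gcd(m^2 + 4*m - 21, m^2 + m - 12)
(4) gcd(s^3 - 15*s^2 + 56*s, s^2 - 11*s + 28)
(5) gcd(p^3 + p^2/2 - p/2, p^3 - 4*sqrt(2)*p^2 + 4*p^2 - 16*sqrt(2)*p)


(1) = 1
(2) = gcd((r + 4)*(r + 5), (r - 6)*(r + 5)) = r + 5
(3) = gcd((m - 3)*(m + 7), (m - 3)*(m + 4)) = m - 3
(4) = s - 7
(5) = p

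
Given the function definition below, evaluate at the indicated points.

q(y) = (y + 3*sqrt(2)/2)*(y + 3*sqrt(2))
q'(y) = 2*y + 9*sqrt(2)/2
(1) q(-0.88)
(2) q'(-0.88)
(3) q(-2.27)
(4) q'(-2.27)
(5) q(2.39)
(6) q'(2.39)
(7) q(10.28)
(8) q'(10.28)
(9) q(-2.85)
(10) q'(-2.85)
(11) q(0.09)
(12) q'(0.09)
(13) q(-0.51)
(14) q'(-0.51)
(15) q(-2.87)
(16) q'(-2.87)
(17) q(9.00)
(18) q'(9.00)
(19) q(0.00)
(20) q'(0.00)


(1) = 4.17
(2) = 4.60
(3) = -0.29
(4) = 1.82
(5) = 29.92
(6) = 11.14
(7) = 180.10
(8) = 26.92
(9) = -1.01
(10) = 0.66
(11) = 9.58
(12) = 6.54
(13) = 6.01
(14) = 5.34
(15) = -1.03
(16) = 0.62
(17) = 147.28
(18) = 24.36
(19) = 9.00
(20) = 6.36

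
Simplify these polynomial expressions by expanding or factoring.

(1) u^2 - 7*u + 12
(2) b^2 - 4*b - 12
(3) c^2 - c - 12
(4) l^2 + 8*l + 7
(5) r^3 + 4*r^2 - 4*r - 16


(1) = (u - 4)*(u - 3)
(2) = (b - 6)*(b + 2)
(3) = (c - 4)*(c + 3)
(4) = (l + 1)*(l + 7)
(5) = (r - 2)*(r + 2)*(r + 4)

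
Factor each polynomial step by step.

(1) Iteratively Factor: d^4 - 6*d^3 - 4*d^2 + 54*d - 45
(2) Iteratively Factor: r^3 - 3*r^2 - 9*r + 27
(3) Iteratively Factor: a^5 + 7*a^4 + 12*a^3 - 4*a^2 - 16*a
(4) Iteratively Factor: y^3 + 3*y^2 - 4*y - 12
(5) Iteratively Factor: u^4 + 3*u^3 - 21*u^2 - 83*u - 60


(1) = (d - 3)*(d^3 - 3*d^2 - 13*d + 15) = (d - 3)*(d - 1)*(d^2 - 2*d - 15) = (d - 3)*(d - 1)*(d + 3)*(d - 5)
(2) = (r - 3)*(r^2 - 9) = (r - 3)*(r + 3)*(r - 3)
(3) = (a)*(a^4 + 7*a^3 + 12*a^2 - 4*a - 16) = a*(a + 2)*(a^3 + 5*a^2 + 2*a - 8) = a*(a + 2)*(a + 4)*(a^2 + a - 2) = a*(a + 2)^2*(a + 4)*(a - 1)
(4) = (y + 2)*(y^2 + y - 6) = (y + 2)*(y + 3)*(y - 2)
(5) = (u + 1)*(u^3 + 2*u^2 - 23*u - 60) = (u + 1)*(u + 3)*(u^2 - u - 20) = (u - 5)*(u + 1)*(u + 3)*(u + 4)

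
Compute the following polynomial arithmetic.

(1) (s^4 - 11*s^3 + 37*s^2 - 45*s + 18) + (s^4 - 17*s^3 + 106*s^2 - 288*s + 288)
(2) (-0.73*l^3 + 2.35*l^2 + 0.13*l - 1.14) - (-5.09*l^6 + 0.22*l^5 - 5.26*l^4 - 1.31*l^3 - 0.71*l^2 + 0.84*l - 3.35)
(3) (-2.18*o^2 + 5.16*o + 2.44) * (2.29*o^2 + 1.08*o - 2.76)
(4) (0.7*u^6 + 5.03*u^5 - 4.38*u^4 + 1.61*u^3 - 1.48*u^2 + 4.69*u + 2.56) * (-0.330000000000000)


(1) = 2*s^4 - 28*s^3 + 143*s^2 - 333*s + 306
(2) = 5.09*l^6 - 0.22*l^5 + 5.26*l^4 + 0.58*l^3 + 3.06*l^2 - 0.71*l + 2.21
(3) = -4.9922*o^4 + 9.462*o^3 + 17.1772*o^2 - 11.6064*o - 6.7344
(4) = -0.231*u^6 - 1.6599*u^5 + 1.4454*u^4 - 0.5313*u^3 + 0.4884*u^2 - 1.5477*u - 0.8448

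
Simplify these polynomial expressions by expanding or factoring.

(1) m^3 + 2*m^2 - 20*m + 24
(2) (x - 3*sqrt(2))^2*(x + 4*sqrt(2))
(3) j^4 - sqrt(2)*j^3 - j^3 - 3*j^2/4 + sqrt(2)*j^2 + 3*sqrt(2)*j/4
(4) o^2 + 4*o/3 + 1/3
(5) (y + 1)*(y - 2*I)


(1) = (m - 2)^2*(m + 6)
(2) = x^3 - 2*sqrt(2)*x^2 - 30*x + 72*sqrt(2)
(3) = j*(j - 3/2)*(j + 1/2)*(j - sqrt(2))
(4) = (o + 1/3)*(o + 1)
(5) = y^2 + y - 2*I*y - 2*I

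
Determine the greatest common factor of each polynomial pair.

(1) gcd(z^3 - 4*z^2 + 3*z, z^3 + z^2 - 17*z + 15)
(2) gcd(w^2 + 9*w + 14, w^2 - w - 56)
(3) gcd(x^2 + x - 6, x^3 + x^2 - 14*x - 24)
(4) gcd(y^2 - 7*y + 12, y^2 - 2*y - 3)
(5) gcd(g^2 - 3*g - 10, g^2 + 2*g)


(1) = z^2 - 4*z + 3
(2) = gcd((w + 2)*(w + 7), (w - 8)*(w + 7)) = w + 7
(3) = gcd((x - 2)*(x + 3), (x - 4)*(x + 2)*(x + 3)) = x + 3
(4) = y - 3
(5) = g + 2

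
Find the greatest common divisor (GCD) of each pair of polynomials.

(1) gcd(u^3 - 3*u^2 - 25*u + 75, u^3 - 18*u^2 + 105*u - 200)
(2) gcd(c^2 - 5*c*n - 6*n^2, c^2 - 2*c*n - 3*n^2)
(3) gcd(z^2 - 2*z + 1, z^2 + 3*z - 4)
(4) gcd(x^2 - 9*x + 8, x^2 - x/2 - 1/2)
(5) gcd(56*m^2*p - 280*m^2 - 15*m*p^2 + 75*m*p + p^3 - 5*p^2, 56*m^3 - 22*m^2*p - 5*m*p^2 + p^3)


(1) = gcd((u - 5)*(u - 3)*(u + 5), (u - 8)*(u - 5)^2) = u - 5
(2) = c + n
(3) = gcd((z - 1)^2, (z - 1)*(z + 4)) = z - 1
(4) = x - 1
(5) = gcd((-8*m + p)*(-7*m + p)*(p - 5), (-7*m + p)*(-2*m + p)*(4*m + p)) = -7*m + p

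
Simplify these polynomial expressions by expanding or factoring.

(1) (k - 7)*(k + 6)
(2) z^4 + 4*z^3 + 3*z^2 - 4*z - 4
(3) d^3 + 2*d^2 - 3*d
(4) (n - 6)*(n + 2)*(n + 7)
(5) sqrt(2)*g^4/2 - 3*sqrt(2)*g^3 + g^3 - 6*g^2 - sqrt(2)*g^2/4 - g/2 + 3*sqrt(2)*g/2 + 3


(1) = k^2 - k - 42
(2) = (z - 1)*(z + 1)*(z + 2)^2
(3) = d*(d - 1)*(d + 3)
(4) = n^3 + 3*n^2 - 40*n - 84
(5) = (g - 6)*(g - sqrt(2)/2)*(g + sqrt(2)/2)*(sqrt(2)*g/2 + 1)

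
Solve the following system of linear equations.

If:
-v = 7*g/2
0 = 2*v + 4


Then:
g = 4/7
v = -2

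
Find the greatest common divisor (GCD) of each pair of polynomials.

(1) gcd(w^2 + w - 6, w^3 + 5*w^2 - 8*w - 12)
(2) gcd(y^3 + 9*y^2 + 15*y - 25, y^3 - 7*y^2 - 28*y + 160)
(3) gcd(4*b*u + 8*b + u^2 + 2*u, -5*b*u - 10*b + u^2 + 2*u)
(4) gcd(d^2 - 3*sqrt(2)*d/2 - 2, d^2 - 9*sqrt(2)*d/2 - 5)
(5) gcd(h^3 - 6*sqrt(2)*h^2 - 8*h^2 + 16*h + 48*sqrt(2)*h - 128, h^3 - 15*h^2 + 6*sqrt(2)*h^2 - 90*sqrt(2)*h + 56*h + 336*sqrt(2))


(1) = w - 2
(2) = gcd((y - 1)*(y + 5)^2, (y - 8)*(y - 4)*(y + 5)) = y + 5
(3) = u + 2
(4) = d + sqrt(2)/2
(5) = gcd((h - 8)*(h - 4*sqrt(2))*(h - 2*sqrt(2)), (h - 8)*(h - 7)*(h + 6*sqrt(2))) = h - 8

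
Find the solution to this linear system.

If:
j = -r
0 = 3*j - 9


Then:
j = 3
r = -3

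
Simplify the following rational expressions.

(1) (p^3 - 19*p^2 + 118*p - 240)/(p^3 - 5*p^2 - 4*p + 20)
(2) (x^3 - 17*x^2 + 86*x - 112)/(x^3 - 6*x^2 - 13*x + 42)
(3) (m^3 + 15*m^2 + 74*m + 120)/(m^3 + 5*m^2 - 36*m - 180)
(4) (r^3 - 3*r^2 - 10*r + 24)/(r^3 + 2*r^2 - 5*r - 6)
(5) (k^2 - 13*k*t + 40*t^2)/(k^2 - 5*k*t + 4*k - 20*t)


(1) = (p^2 - 14*p + 48)/(p^2 - 4)
(2) = (x - 8)/(x + 3)
(3) = (m + 4)/(m - 6)
(4) = (r - 4)/(r + 1)
(5) = (k - 8*t)/(k + 4)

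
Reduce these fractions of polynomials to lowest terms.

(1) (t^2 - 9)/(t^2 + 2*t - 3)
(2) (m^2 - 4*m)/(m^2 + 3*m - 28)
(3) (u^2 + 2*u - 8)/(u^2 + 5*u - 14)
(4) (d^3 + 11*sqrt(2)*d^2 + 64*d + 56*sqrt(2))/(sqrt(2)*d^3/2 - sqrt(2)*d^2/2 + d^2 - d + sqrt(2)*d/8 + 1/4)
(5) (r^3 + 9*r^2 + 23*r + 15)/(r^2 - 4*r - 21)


(1) = (t - 3)/(t - 1)
(2) = m/(m + 7)
(3) = (u + 4)/(u + 7)
(4) = (8*d^3 + 88*sqrt(2)*d^2 + 512*d + 448*sqrt(2))/(4*sqrt(2)*d^3 + d^2*(8 - 4*sqrt(2)) + d*(-8 + sqrt(2)) + 2)
(5) = (r^2 + 6*r + 5)/(r - 7)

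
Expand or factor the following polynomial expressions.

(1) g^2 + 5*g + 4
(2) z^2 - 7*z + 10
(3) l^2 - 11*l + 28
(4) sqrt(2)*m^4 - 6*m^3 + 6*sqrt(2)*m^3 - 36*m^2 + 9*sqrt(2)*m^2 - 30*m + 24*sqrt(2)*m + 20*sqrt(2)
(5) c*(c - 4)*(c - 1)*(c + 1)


(1) = (g + 1)*(g + 4)
(2) = (z - 5)*(z - 2)
(3) = (l - 7)*(l - 4)
(4) = (m + 5)*(m - 2*sqrt(2))*(m - sqrt(2))*(sqrt(2)*m + sqrt(2))
(5) = c^4 - 4*c^3 - c^2 + 4*c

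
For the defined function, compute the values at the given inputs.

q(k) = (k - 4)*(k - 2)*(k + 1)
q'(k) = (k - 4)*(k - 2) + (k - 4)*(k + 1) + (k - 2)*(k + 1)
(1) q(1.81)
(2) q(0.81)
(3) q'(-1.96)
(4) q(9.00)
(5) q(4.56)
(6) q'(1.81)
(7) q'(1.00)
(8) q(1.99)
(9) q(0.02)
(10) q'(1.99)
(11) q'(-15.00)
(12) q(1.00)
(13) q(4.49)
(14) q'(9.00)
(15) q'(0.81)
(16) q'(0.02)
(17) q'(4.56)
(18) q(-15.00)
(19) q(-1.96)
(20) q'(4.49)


(1) = 1.17
(2) = 6.87
(3) = 33.12
(4) = 350.00
(5) = 7.97
(6) = -6.27
(7) = -5.00
(8) = 0.06
(9) = 8.04
(10) = -6.02
(11) = 827.00
(12) = 6.00
(13) = 6.70
(14) = 155.00
(15) = -4.13
(16) = 1.80
(17) = 18.78
(18) = -4522.00
(19) = -22.66
(20) = 17.58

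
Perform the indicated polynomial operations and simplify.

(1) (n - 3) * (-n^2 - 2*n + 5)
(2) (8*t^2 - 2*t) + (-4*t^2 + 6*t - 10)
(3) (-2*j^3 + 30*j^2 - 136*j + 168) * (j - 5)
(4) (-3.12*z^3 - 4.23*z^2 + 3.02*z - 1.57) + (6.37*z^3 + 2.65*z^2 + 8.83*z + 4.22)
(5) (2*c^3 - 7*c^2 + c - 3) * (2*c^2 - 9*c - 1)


(1) = -n^3 + n^2 + 11*n - 15
(2) = 4*t^2 + 4*t - 10
(3) = -2*j^4 + 40*j^3 - 286*j^2 + 848*j - 840
(4) = 3.25*z^3 - 1.58*z^2 + 11.85*z + 2.65
(5) = 4*c^5 - 32*c^4 + 63*c^3 - 8*c^2 + 26*c + 3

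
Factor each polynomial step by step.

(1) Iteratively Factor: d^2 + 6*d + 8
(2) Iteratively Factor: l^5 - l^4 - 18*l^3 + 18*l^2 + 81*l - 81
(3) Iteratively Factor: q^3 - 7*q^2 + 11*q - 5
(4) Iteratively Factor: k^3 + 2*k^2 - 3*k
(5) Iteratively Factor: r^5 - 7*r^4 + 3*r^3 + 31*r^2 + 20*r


(1) = (d + 2)*(d + 4)
(2) = (l - 3)*(l^4 + 2*l^3 - 12*l^2 - 18*l + 27) = (l - 3)*(l + 3)*(l^3 - l^2 - 9*l + 9) = (l - 3)*(l + 3)^2*(l^2 - 4*l + 3) = (l - 3)^2*(l + 3)^2*(l - 1)
(3) = (q - 1)*(q^2 - 6*q + 5) = (q - 5)*(q - 1)*(q - 1)
(4) = (k + 3)*(k^2 - k) = (k - 1)*(k + 3)*(k)
(5) = (r + 1)*(r^4 - 8*r^3 + 11*r^2 + 20*r) = (r - 4)*(r + 1)*(r^3 - 4*r^2 - 5*r) = (r - 4)*(r + 1)^2*(r^2 - 5*r) = (r - 5)*(r - 4)*(r + 1)^2*(r)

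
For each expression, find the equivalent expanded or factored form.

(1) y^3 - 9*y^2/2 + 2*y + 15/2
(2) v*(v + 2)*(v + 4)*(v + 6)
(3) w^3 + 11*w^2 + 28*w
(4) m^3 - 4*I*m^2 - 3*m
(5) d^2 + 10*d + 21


(1) = (y - 3)*(y - 5/2)*(y + 1)
(2) = v^4 + 12*v^3 + 44*v^2 + 48*v
(3) = w*(w + 4)*(w + 7)
(4) = m*(m - 3*I)*(m - I)
(5) = (d + 3)*(d + 7)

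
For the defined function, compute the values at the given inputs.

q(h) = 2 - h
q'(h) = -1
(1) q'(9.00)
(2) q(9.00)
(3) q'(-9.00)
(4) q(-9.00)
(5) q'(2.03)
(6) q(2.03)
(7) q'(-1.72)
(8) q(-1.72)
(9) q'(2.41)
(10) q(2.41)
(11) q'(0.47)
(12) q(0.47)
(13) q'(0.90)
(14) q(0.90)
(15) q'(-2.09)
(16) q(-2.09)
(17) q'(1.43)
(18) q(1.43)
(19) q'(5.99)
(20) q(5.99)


(1) = -1.00
(2) = -7.00
(3) = -1.00
(4) = 11.00
(5) = -1.00
(6) = -0.03
(7) = -1.00
(8) = 3.72
(9) = -1.00
(10) = -0.41
(11) = -1.00
(12) = 1.53
(13) = -1.00
(14) = 1.10
(15) = -1.00
(16) = 4.09
(17) = -1.00
(18) = 0.57
(19) = -1.00
(20) = -3.99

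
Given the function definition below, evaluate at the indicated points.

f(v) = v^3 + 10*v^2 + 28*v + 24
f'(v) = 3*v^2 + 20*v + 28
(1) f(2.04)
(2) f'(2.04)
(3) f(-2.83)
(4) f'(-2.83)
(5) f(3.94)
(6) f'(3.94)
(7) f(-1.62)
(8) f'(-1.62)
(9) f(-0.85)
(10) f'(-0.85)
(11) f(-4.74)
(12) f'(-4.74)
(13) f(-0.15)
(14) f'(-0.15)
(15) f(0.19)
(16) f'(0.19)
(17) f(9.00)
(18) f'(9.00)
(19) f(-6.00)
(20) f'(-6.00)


(1) = 131.23
(2) = 81.28
(3) = 2.18
(4) = -4.57
(5) = 350.72
(6) = 153.37
(7) = 0.63
(8) = 3.47
(9) = 6.81
(10) = 13.17
(11) = 9.46
(12) = 0.60
(13) = 20.02
(14) = 25.07
(15) = 29.69
(16) = 31.91
(17) = 1815.00
(18) = 451.00
(19) = 0.00
(20) = 16.00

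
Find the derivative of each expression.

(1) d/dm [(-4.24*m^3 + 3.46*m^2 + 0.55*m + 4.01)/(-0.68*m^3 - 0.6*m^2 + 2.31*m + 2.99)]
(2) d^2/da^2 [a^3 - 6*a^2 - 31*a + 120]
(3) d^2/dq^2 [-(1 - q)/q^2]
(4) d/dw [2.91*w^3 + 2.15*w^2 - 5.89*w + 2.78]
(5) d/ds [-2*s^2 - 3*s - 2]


(1) = (4.8968*m^4 - 18.8408*m^3 - 21.5298*m^2 + 25.5028*m - 7.6186)/(0.4624*m^6 + 0.816*m^5 - 2.7816*m^4 - 6.8384*m^3 + 1.7481*m^2 + 13.8138*m + 8.9401)
(2) = 6*a - 12
(3) = 2*(q - 3)/q^4
(4) = 8.73*w^2 + 4.3*w - 5.89
(5) = -4*s - 3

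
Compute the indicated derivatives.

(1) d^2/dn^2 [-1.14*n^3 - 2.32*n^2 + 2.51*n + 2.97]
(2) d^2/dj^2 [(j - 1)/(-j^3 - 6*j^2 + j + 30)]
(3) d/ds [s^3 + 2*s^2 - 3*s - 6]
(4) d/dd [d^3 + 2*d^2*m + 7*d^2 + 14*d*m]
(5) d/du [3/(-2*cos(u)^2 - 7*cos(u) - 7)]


(1) = -6.84*n - 4.64
(2) = 2*(-(j - 1)*(3*j^2 + 12*j - 1)^2 + (3*j^2 + 12*j + 3*(j - 1)*(j + 2) - 1)*(j^3 + 6*j^2 - j - 30))/(j^3 + 6*j^2 - j - 30)^3
(3) = 3*s^2 + 4*s - 3
(4) = 3*d^2 + 4*d*m + 14*d + 14*m
(5) = -3*(4*cos(u) + 7)*sin(u)/(7*cos(u) + cos(2*u) + 8)^2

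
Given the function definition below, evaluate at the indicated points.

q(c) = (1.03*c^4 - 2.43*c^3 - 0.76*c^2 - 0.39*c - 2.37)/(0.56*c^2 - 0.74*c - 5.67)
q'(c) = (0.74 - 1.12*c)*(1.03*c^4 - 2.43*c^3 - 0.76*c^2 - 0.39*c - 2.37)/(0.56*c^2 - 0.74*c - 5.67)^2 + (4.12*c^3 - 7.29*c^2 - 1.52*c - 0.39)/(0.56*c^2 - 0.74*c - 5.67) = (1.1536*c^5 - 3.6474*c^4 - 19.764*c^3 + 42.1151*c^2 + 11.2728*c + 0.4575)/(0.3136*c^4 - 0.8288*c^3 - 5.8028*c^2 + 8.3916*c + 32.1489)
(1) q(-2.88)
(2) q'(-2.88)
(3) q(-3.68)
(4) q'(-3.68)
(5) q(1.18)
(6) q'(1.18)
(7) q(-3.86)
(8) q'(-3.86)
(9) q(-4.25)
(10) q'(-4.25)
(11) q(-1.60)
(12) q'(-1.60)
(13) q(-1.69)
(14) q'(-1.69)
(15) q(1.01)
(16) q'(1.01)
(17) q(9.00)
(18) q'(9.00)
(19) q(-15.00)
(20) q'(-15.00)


(1) = 109.72
(2) = 253.34
(3) = 64.43
(4) = 3.11
(5) = 1.02
(6) = 1.07
(7) = 64.41
(8) = -2.52
(9) = 66.95
(10) = -9.71
(11) = -4.26
(12) = 14.51
(13) = -5.76
(14) = 19.04
(15) = 0.85
(16) = 0.93
(17) = 148.92
(18) = 30.52
(19) = 457.87
(20) = -57.00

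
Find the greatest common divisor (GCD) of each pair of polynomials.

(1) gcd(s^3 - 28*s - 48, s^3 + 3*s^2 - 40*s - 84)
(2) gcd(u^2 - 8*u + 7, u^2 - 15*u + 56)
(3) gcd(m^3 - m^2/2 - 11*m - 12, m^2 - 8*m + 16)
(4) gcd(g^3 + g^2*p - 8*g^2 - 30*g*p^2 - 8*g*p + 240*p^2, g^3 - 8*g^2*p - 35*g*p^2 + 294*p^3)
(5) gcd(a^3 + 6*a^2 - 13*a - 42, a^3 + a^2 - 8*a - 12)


(1) = s^2 - 4*s - 12
(2) = gcd((u - 7)*(u - 1), (u - 8)*(u - 7)) = u - 7
(3) = m - 4
(4) = gcd((g - 8)*(g - 5*p)*(g + 6*p), (g - 7*p)^2*(g + 6*p)) = g + 6*p
(5) = gcd((a - 3)*(a + 2)*(a + 7), (a - 3)*(a + 2)^2) = a^2 - a - 6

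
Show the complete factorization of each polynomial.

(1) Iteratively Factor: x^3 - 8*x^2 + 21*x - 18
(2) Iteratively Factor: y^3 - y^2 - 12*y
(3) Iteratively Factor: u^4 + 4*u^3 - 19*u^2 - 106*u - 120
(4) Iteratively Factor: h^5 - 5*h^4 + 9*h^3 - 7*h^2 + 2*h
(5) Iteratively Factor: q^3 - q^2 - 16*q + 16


(1) = (x - 3)*(x^2 - 5*x + 6) = (x - 3)*(x - 2)*(x - 3)
(2) = (y + 3)*(y^2 - 4*y) = (y - 4)*(y + 3)*(y)
(3) = (u - 5)*(u^3 + 9*u^2 + 26*u + 24) = (u - 5)*(u + 4)*(u^2 + 5*u + 6) = (u - 5)*(u + 2)*(u + 4)*(u + 3)
(4) = (h - 1)*(h^4 - 4*h^3 + 5*h^2 - 2*h) = (h - 1)^2*(h^3 - 3*h^2 + 2*h) = (h - 1)^3*(h^2 - 2*h) = h*(h - 1)^3*(h - 2)
(5) = (q + 4)*(q^2 - 5*q + 4) = (q - 4)*(q + 4)*(q - 1)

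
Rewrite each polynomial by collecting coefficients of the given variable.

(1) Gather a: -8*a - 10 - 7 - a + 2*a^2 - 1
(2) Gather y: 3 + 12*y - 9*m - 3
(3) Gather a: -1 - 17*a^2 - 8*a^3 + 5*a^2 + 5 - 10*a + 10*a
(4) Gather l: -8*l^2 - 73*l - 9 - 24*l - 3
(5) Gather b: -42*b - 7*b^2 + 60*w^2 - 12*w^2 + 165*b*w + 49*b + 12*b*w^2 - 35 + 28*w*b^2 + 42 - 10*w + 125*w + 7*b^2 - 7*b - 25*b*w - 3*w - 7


(1) = 2*a^2 - 9*a - 18
(2) = -9*m + 12*y
(3) = -8*a^3 - 12*a^2 + 4
(4) = -8*l^2 - 97*l - 12
(5) = 28*b^2*w + b*(12*w^2 + 140*w) + 48*w^2 + 112*w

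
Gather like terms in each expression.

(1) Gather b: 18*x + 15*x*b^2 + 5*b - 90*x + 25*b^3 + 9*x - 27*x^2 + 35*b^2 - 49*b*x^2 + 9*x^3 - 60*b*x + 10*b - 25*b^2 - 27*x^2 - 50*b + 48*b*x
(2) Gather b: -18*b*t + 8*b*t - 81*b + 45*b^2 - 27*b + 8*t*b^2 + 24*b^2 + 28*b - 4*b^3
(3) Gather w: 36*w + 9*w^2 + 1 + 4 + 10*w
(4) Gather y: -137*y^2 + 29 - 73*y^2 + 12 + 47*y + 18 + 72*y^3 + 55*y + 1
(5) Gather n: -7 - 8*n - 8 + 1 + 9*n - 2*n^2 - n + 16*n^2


(1) = 25*b^3 + b^2*(15*x + 10) + b*(-49*x^2 - 12*x - 35) + 9*x^3 - 54*x^2 - 63*x
(2) = -4*b^3 + b^2*(8*t + 69) + b*(-10*t - 80)
(3) = 9*w^2 + 46*w + 5
(4) = 72*y^3 - 210*y^2 + 102*y + 60
(5) = 14*n^2 - 14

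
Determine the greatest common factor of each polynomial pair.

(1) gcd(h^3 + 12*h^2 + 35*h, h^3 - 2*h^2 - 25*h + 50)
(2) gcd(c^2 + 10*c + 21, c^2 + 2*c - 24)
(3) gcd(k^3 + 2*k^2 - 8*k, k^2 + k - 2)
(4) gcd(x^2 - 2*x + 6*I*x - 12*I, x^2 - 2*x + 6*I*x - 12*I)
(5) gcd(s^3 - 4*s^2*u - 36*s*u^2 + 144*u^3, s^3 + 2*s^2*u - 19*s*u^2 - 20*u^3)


(1) = gcd(h*(h + 5)*(h + 7), (h - 5)*(h - 2)*(h + 5)) = h + 5
(2) = gcd((c + 3)*(c + 7), (c - 4)*(c + 6)) = 1
(3) = gcd(k*(k - 2)*(k + 4), (k - 1)*(k + 2)) = 1
(4) = gcd((x - 2)*(x + 6*I), (x - 2)*(x + 6*I)) = x^2 + x*(-2 + 6*I) - 12*I
(5) = s - 4*u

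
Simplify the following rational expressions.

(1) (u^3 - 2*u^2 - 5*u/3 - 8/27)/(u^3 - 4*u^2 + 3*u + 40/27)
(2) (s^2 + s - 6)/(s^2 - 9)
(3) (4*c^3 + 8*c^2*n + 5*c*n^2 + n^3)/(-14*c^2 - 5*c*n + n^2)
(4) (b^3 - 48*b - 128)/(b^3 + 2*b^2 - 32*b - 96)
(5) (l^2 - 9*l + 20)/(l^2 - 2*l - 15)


(1) = (3*u + 1)/(3*u - 5)
(2) = (s - 2)/(s - 3)
(3) = (-2*c^2 - 3*c*n - n^2)/(7*c - n)
(4) = (b - 8)/(b - 6)
(5) = (l - 4)/(l + 3)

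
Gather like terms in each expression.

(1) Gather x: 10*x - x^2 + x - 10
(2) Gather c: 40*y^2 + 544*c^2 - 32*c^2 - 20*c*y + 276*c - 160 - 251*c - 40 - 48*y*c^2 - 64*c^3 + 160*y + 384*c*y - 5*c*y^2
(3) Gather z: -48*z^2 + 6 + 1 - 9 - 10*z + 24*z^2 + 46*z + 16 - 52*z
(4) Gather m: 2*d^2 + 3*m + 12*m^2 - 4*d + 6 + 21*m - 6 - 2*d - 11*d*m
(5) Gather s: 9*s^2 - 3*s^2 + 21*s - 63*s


(1) = -x^2 + 11*x - 10
(2) = -64*c^3 + c^2*(512 - 48*y) + c*(-5*y^2 + 364*y + 25) + 40*y^2 + 160*y - 200
(3) = -24*z^2 - 16*z + 14
(4) = 2*d^2 - 6*d + 12*m^2 + m*(24 - 11*d)
(5) = 6*s^2 - 42*s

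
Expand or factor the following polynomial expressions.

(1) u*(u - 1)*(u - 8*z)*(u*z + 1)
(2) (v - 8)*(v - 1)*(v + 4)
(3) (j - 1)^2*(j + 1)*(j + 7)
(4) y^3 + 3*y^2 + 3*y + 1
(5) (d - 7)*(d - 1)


(1) = u^4*z - 8*u^3*z^2 - u^3*z + u^3 + 8*u^2*z^2 - 8*u^2*z - u^2 + 8*u*z
(2) = v^3 - 5*v^2 - 28*v + 32
(3) = j^4 + 6*j^3 - 8*j^2 - 6*j + 7
(4) = (y + 1)^3
(5) = d^2 - 8*d + 7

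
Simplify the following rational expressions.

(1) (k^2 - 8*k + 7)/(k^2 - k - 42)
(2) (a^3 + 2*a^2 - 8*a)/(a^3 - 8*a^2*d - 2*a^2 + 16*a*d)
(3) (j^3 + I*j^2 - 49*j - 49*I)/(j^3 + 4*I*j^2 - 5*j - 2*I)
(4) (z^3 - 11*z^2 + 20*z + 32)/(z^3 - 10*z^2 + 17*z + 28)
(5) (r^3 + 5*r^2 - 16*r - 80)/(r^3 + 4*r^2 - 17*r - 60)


(1) = (k - 1)/(k + 6)
(2) = (a + 4)/(a - 8*d)
(3) = (j^2 - 49)/(j^2 + 3*I*j - 2)
(4) = (z - 8)/(z - 7)
(5) = (r + 4)/(r + 3)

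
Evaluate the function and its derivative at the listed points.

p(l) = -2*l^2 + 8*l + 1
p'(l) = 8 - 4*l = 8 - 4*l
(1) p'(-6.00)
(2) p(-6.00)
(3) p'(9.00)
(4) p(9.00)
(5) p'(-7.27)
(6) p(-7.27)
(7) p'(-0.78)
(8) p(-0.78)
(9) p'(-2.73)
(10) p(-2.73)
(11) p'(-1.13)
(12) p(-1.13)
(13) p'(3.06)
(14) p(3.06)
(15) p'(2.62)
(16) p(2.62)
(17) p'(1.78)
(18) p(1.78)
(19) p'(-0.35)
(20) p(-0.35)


(1) = 32.00
(2) = -119.00
(3) = -28.00
(4) = -89.00
(5) = 37.08
(6) = -162.87
(7) = 11.12
(8) = -6.46
(9) = 18.92
(10) = -35.75
(11) = 12.52
(12) = -10.59
(13) = -4.24
(14) = 6.75
(15) = -2.48
(16) = 8.23
(17) = 0.88
(18) = 8.90
(19) = 9.40
(20) = -2.04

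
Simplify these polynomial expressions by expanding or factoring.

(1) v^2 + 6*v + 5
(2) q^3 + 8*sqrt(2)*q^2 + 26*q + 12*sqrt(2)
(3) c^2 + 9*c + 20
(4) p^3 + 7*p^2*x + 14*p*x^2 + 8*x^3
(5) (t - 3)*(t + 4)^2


(1) = (v + 1)*(v + 5)
(2) = (q + sqrt(2))^2*(q + 6*sqrt(2))
(3) = (c + 4)*(c + 5)
(4) = (p + x)*(p + 2*x)*(p + 4*x)
(5) = t^3 + 5*t^2 - 8*t - 48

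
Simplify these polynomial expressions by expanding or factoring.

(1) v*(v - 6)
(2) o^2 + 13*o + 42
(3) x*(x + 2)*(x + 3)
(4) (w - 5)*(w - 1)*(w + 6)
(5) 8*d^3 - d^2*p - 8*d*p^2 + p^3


(1) = v^2 - 6*v
(2) = (o + 6)*(o + 7)
(3) = x^3 + 5*x^2 + 6*x
(4) = w^3 - 31*w + 30
(5) = (-8*d + p)*(-d + p)*(d + p)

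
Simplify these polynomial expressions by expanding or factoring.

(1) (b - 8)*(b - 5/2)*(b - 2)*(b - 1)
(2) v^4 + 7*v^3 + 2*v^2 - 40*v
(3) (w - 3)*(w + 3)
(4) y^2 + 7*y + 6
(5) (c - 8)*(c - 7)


(1) = b^4 - 27*b^3/2 + 107*b^2/2 - 81*b + 40
(2) = v*(v - 2)*(v + 4)*(v + 5)
(3) = w^2 - 9
(4) = (y + 1)*(y + 6)
(5) = c^2 - 15*c + 56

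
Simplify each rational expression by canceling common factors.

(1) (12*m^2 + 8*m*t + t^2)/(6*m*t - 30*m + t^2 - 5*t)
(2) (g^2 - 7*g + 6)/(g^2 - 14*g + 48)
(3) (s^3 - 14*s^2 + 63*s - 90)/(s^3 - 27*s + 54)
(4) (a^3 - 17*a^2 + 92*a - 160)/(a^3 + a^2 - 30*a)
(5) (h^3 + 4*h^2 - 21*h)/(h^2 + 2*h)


(1) = (2*m + t)/(t - 5)
(2) = (g - 1)/(g - 8)
(3) = (s^2 - 11*s + 30)/(s^2 + 3*s - 18)
(4) = (a^2 - 12*a + 32)/(a^2 + 6*a)
(5) = (h^2 + 4*h - 21)/(h + 2)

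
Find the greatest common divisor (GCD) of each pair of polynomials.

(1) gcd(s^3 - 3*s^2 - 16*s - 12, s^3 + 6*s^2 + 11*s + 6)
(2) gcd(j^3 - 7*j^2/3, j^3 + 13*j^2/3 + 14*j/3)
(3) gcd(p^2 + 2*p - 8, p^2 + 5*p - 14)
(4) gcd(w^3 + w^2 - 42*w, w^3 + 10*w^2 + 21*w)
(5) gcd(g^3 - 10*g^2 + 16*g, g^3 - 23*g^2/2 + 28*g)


(1) = s^2 + 3*s + 2
(2) = j
(3) = gcd((p - 2)*(p + 4), (p - 2)*(p + 7)) = p - 2
(4) = w^2 + 7*w
(5) = gcd(g*(g - 8)*(g - 2), g*(g - 8)*(g - 7/2)) = g^2 - 8*g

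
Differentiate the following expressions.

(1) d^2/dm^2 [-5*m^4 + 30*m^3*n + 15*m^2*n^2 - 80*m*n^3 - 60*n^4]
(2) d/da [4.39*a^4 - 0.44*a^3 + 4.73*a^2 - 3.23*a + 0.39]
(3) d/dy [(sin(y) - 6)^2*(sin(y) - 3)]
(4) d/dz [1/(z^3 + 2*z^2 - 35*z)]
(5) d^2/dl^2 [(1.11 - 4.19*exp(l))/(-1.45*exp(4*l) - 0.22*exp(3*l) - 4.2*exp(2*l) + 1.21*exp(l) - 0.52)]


(1) = -60*m^2 + 180*m*n + 30*n^2
(2) = 17.56*a^3 - 1.32*a^2 + 9.46*a - 3.23
(3) = 3*(sin(y) - 6)*(sin(y) - 4)*cos(y)
(4) = (-3*z^2 - 4*z + 35)/(z^2*(z^2 + 2*z - 35)^2)
(5) = (79.285275*exp(8*l) - 22.63769*exp(7*l) + 43.701314*exp(6*l) - 3.825441*exp(5*l) - 4.360143*exp(4*l) - 49.277384*exp(3*l) - 36.839844*exp(2*l) + 10.708157*exp(l) + 0.434564)*exp(l)/(3.048625*exp(12*l) + 1.38765*exp(11*l) + 26.70204*exp(10*l) + 0.417373*exp(9*l) + 78.3078*exp(8*l) - 31.751412*exp(7*l) + 92.824899*exp(6*l) - 65.658054*exp(5*l) + 46.311756*exp(4*l) - 17.448937*exp(3*l) + 5.691036*exp(2*l) - 0.981552*exp(l) + 0.140608)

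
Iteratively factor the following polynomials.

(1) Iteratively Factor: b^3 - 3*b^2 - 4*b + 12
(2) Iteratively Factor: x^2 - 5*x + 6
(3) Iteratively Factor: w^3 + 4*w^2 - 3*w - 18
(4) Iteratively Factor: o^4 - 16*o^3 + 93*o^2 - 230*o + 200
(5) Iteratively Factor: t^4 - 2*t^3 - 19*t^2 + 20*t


(1) = (b - 2)*(b^2 - b - 6) = (b - 3)*(b - 2)*(b + 2)
(2) = (x - 2)*(x - 3)
(3) = (w + 3)*(w^2 + w - 6) = (w + 3)^2*(w - 2)
(4) = (o - 4)*(o^3 - 12*o^2 + 45*o - 50) = (o - 5)*(o - 4)*(o^2 - 7*o + 10) = (o - 5)*(o - 4)*(o - 2)*(o - 5)
(5) = (t + 4)*(t^3 - 6*t^2 + 5*t) = (t - 5)*(t + 4)*(t^2 - t) = (t - 5)*(t - 1)*(t + 4)*(t)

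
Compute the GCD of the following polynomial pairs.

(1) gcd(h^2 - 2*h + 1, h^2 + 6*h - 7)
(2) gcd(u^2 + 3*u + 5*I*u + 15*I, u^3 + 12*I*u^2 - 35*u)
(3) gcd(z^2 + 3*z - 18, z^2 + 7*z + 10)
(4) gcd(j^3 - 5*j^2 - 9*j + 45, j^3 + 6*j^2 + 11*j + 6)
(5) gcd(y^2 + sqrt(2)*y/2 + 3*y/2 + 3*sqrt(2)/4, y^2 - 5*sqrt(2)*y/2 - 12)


(1) = gcd((h - 1)^2, (h - 1)*(h + 7)) = h - 1
(2) = gcd((u + 3)*(u + 5*I), u*(u + 5*I)*(u + 7*I)) = u + 5*I
(3) = gcd((z - 3)*(z + 6), (z + 2)*(z + 5)) = 1
(4) = gcd((j - 5)*(j - 3)*(j + 3), (j + 1)*(j + 2)*(j + 3)) = j + 3
(5) = gcd((y + 3/2)*(y + sqrt(2)/2), (y - 4*sqrt(2))*(y + 3*sqrt(2)/2)) = 1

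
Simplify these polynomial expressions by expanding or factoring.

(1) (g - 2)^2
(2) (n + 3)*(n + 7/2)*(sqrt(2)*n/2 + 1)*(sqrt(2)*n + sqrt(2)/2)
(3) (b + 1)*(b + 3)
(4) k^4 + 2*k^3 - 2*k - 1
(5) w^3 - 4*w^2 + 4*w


(1) = g^2 - 4*g + 4
(2) = n^4 + sqrt(2)*n^3 + 7*n^3 + 7*sqrt(2)*n^2 + 55*n^2/4 + 21*n/4 + 55*sqrt(2)*n/4 + 21*sqrt(2)/4
(3) = b^2 + 4*b + 3
(4) = (k - 1)*(k + 1)^3
(5) = w*(w - 2)^2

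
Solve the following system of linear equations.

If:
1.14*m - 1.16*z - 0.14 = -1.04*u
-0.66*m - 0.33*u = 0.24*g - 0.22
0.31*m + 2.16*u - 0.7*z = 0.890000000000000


Then:
g = 1.09348909657321 - 2.56598130841122*z
m = 0.830654205607477*z - 0.291214953271028
u = 0.204859813084112*z + 0.453831775700935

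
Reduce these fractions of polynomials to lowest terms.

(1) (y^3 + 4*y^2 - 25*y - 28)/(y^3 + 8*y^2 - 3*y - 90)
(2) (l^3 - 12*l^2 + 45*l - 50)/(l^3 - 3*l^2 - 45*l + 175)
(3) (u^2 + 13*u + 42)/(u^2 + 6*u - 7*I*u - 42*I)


(1) = (y^3 + 4*y^2 - 25*y - 28)/(y^3 + 8*y^2 - 3*y - 90)
(2) = (l - 2)/(l + 7)
(3) = (u + 7)/(u - 7*I)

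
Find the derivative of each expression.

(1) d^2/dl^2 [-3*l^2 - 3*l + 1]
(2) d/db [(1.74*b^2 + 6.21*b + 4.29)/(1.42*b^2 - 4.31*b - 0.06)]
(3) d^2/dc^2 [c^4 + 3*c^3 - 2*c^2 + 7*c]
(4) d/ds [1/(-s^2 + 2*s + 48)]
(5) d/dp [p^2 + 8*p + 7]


(1) = -6
(2) = (-16.3176*b^2 - 12.3924*b + 18.1173)/(2.0164*b^4 - 12.2404*b^3 + 18.4057*b^2 + 0.5172*b + 0.0036)
(3) = 12*c^2 + 18*c - 4
(4) = 2*(s - 1)/(-s^2 + 2*s + 48)^2
(5) = 2*p + 8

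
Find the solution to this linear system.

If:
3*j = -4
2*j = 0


Then:
No Solution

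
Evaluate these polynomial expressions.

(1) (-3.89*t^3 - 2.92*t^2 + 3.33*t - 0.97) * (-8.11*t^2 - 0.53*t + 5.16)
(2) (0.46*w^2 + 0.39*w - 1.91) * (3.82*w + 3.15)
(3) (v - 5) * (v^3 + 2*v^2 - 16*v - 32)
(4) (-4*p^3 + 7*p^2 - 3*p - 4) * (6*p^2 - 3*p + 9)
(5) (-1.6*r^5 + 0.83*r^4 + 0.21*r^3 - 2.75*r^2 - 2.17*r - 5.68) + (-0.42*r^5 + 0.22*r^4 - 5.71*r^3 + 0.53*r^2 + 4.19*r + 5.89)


(1) = 31.5479*t^5 + 25.7429*t^4 - 45.5311*t^3 - 8.9654*t^2 + 17.6969*t - 5.0052
(2) = 1.7572*w^3 + 2.9388*w^2 - 6.0677*w - 6.0165
(3) = v^4 - 3*v^3 - 26*v^2 + 48*v + 160
(4) = -24*p^5 + 54*p^4 - 75*p^3 + 48*p^2 - 15*p - 36
(5) = -2.02*r^5 + 1.05*r^4 - 5.5*r^3 - 2.22*r^2 + 2.02*r + 0.21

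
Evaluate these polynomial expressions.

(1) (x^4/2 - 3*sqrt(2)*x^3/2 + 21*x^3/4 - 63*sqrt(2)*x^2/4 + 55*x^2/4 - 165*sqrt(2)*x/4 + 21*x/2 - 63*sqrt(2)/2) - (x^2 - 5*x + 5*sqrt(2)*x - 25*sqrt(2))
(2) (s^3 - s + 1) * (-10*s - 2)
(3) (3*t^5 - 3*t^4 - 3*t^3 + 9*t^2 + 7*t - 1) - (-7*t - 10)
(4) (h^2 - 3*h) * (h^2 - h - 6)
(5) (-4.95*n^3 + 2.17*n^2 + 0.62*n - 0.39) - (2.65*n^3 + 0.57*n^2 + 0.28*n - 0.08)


(1) = x^4/2 - 3*sqrt(2)*x^3/2 + 21*x^3/4 - 63*sqrt(2)*x^2/4 + 51*x^2/4 - 185*sqrt(2)*x/4 + 31*x/2 - 13*sqrt(2)/2
(2) = -10*s^4 - 2*s^3 + 10*s^2 - 8*s - 2
(3) = 3*t^5 - 3*t^4 - 3*t^3 + 9*t^2 + 14*t + 9
(4) = h^4 - 4*h^3 - 3*h^2 + 18*h
(5) = -7.6*n^3 + 1.6*n^2 + 0.34*n - 0.31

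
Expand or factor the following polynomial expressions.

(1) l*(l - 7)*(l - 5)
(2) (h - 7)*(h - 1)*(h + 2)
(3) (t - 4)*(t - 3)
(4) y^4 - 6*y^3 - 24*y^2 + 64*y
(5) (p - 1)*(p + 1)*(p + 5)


(1) = l^3 - 12*l^2 + 35*l
(2) = h^3 - 6*h^2 - 9*h + 14
(3) = t^2 - 7*t + 12
(4) = y*(y - 8)*(y - 2)*(y + 4)
(5) = p^3 + 5*p^2 - p - 5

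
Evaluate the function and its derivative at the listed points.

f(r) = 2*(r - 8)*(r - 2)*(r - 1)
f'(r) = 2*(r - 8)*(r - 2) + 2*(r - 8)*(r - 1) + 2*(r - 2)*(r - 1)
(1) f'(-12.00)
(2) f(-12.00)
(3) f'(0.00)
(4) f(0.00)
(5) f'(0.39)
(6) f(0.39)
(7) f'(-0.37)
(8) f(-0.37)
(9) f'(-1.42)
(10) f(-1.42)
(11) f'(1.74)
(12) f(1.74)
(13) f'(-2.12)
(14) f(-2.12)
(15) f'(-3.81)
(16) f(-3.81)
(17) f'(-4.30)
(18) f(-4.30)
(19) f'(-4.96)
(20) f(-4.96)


(1) = 1444.00
(2) = -7280.00
(3) = 52.00
(4) = -32.00
(5) = 35.75
(6) = -14.95
(7) = 69.10
(8) = -54.35
(9) = 126.58
(10) = -155.93
(11) = -6.39
(12) = 2.41
(13) = 172.25
(14) = -260.17
(15) = 306.74
(16) = -660.09
(17) = 352.14
(18) = -821.39
(19) = 417.85
(20) = -1075.20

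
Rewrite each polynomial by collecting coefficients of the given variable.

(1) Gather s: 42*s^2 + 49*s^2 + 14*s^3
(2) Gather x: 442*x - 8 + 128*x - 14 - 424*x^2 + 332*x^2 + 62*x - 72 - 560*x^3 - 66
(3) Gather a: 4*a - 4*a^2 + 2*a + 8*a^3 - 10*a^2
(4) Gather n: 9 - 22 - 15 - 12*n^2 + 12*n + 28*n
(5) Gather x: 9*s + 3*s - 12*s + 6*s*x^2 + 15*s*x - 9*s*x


(1) = 14*s^3 + 91*s^2
(2) = -560*x^3 - 92*x^2 + 632*x - 160
(3) = 8*a^3 - 14*a^2 + 6*a
(4) = -12*n^2 + 40*n - 28
(5) = 6*s*x^2 + 6*s*x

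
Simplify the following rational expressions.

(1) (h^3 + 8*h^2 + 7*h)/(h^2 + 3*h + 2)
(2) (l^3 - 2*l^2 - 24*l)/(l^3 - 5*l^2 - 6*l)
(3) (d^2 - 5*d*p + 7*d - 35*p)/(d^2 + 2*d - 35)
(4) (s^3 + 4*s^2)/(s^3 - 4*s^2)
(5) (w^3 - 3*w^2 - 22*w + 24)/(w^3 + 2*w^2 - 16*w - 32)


(1) = (h^2 + 7*h)/(h + 2)
(2) = (l + 4)/(l + 1)
(3) = (d - 5*p)/(d - 5)
(4) = (s + 4)/(s - 4)
(5) = (w^2 - 7*w + 6)/(w^2 - 2*w - 8)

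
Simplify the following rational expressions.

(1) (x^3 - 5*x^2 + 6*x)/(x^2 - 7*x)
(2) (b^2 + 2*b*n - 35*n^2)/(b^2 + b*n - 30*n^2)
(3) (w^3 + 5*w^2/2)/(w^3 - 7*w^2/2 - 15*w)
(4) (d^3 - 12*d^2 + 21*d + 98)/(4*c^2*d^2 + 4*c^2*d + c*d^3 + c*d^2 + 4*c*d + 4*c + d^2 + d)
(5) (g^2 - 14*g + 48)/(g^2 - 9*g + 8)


(1) = (x^2 - 5*x + 6)/(x - 7)
(2) = (b + 7*n)/(b + 6*n)
(3) = w/(w - 6)
(4) = (d^3 - 12*d^2 + 21*d + 98)/(4*c^2*d^2 + 4*c^2*d + c*d^3 + c*d^2 + 4*c*d + 4*c + d^2 + d)
(5) = (g - 6)/(g - 1)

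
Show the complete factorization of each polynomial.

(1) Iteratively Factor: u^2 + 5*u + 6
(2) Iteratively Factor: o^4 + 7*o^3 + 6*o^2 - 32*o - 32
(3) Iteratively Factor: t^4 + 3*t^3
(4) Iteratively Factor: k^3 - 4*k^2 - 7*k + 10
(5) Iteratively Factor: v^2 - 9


(1) = (u + 3)*(u + 2)
(2) = (o + 1)*(o^3 + 6*o^2 - 32) = (o + 1)*(o + 4)*(o^2 + 2*o - 8) = (o + 1)*(o + 4)^2*(o - 2)
(3) = (t)*(t^3 + 3*t^2) = t*(t + 3)*(t^2) = t^2*(t + 3)*(t)
(4) = (k - 5)*(k^2 + k - 2) = (k - 5)*(k + 2)*(k - 1)
(5) = (v - 3)*(v + 3)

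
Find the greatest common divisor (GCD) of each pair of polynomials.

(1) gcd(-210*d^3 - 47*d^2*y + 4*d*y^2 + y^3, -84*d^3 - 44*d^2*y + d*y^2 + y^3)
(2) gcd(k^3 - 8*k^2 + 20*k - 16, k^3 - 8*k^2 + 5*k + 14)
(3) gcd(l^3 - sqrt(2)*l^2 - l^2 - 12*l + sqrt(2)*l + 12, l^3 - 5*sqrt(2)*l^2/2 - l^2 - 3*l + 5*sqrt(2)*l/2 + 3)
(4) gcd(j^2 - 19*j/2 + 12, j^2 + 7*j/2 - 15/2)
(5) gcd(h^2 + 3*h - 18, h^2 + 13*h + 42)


(1) = gcd((-7*d + y)*(5*d + y)*(6*d + y), (-7*d + y)*(2*d + y)*(6*d + y)) = -42*d^2 - d*y + y^2
(2) = k - 2
(3) = l^2 + l*(-3*sqrt(2) - 1) + 3*sqrt(2)
(4) = gcd((j - 8)*(j - 3/2), (j - 3/2)*(j + 5)) = j - 3/2
(5) = h + 6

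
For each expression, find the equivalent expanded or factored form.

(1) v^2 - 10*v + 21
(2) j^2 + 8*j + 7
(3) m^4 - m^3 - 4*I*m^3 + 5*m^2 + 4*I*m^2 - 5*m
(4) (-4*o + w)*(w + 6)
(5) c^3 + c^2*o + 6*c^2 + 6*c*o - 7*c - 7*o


(1) = (v - 7)*(v - 3)
(2) = (j + 1)*(j + 7)
(3) = m*(m - 1)*(m - 5*I)*(m + I)
(4) = -4*o*w - 24*o + w^2 + 6*w
(5) = (c - 1)*(c + 7)*(c + o)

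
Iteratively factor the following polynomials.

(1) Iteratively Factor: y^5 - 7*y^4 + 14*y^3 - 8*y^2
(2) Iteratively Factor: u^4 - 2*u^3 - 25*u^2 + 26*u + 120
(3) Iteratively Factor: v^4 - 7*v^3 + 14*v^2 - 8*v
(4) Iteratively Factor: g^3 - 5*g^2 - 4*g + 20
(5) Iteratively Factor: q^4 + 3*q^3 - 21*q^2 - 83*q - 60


(1) = (y)*(y^4 - 7*y^3 + 14*y^2 - 8*y) = y^2*(y^3 - 7*y^2 + 14*y - 8) = y^2*(y - 4)*(y^2 - 3*y + 2) = y^2*(y - 4)*(y - 1)*(y - 2)
(2) = (u + 2)*(u^3 - 4*u^2 - 17*u + 60) = (u + 2)*(u + 4)*(u^2 - 8*u + 15) = (u - 3)*(u + 2)*(u + 4)*(u - 5)
(3) = (v - 4)*(v^3 - 3*v^2 + 2*v) = (v - 4)*(v - 1)*(v^2 - 2*v) = v*(v - 4)*(v - 1)*(v - 2)
(4) = (g - 5)*(g^2 - 4) = (g - 5)*(g + 2)*(g - 2)
(5) = (q - 5)*(q^3 + 8*q^2 + 19*q + 12) = (q - 5)*(q + 1)*(q^2 + 7*q + 12) = (q - 5)*(q + 1)*(q + 3)*(q + 4)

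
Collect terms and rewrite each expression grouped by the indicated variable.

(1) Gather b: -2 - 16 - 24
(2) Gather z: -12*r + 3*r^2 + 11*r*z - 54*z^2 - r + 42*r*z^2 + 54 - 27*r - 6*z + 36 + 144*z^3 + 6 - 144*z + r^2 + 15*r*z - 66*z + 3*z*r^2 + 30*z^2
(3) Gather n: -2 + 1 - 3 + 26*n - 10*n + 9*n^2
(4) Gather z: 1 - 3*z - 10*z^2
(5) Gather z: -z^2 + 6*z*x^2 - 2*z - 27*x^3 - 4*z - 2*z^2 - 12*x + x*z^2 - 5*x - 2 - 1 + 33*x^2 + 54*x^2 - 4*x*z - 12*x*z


(1) = -42
(2) = 4*r^2 - 40*r + 144*z^3 + z^2*(42*r - 24) + z*(3*r^2 + 26*r - 216) + 96
(3) = 9*n^2 + 16*n - 4
(4) = -10*z^2 - 3*z + 1
(5) = -27*x^3 + 87*x^2 - 17*x + z^2*(x - 3) + z*(6*x^2 - 16*x - 6) - 3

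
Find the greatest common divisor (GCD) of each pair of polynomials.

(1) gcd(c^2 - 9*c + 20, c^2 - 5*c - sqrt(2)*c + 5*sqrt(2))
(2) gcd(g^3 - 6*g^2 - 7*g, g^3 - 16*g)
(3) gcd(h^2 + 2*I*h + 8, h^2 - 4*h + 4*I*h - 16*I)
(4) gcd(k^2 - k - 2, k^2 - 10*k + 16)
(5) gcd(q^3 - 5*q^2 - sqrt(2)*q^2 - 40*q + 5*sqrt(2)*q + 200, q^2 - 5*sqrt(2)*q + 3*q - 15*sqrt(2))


(1) = c - 5
(2) = gcd(g*(g - 7)*(g + 1), g*(g - 4)*(g + 4)) = g
(3) = h + 4*I
(4) = gcd((k - 2)*(k + 1), (k - 8)*(k - 2)) = k - 2
(5) = q - 5*sqrt(2)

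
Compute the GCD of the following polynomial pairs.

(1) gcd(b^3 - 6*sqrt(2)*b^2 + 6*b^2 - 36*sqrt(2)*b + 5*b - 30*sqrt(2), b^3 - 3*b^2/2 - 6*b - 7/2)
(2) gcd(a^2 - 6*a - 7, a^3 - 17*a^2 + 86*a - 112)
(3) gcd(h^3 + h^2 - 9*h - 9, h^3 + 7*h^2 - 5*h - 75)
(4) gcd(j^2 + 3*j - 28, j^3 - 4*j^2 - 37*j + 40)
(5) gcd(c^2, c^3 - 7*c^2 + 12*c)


(1) = gcd((b + 1)*(b + 5)*(b - 6*sqrt(2)), (b - 7/2)*(b + 1)^2) = b + 1
(2) = gcd((a - 7)*(a + 1), (a - 8)*(a - 7)*(a - 2)) = a - 7
(3) = gcd((h - 3)*(h + 1)*(h + 3), (h - 3)*(h + 5)^2) = h - 3
(4) = 1
(5) = gcd(c^2, c*(c - 4)*(c - 3)) = c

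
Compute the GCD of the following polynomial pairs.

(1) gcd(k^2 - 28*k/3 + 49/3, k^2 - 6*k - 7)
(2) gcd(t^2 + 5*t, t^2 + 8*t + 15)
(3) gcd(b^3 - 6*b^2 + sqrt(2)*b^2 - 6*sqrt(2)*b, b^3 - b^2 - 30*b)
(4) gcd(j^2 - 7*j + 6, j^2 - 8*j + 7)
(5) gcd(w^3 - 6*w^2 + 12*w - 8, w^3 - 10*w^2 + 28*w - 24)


(1) = gcd((k - 7)*(k - 7/3), (k - 7)*(k + 1)) = k - 7
(2) = gcd(t*(t + 5), (t + 3)*(t + 5)) = t + 5
(3) = b^2 - 6*b
(4) = gcd((j - 6)*(j - 1), (j - 7)*(j - 1)) = j - 1
(5) = w^2 - 4*w + 4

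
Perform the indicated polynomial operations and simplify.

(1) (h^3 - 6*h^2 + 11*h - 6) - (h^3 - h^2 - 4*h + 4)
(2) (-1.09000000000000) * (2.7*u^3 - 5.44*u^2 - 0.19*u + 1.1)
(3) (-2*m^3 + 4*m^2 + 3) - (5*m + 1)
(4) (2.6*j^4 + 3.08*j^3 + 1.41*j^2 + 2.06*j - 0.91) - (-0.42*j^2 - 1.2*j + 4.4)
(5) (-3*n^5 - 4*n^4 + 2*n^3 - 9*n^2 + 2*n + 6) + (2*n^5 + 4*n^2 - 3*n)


(1) = -5*h^2 + 15*h - 10
(2) = -2.943*u^3 + 5.9296*u^2 + 0.2071*u - 1.199
(3) = -2*m^3 + 4*m^2 - 5*m + 2
(4) = 2.6*j^4 + 3.08*j^3 + 1.83*j^2 + 3.26*j - 5.31
(5) = -n^5 - 4*n^4 + 2*n^3 - 5*n^2 - n + 6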